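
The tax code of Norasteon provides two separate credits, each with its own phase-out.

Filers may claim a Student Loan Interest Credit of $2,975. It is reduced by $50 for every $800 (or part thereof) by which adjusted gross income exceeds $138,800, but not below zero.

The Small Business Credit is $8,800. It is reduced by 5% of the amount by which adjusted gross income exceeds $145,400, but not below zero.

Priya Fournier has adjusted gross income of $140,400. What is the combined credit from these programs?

Student Loan Interest Credit: income exceeds $138,800 by $1,600, which is 2 full-or-partial $800 increments; reduction = 2 × $50 = $100, leaving $2,875.
Small Business Credit: $140,400 is at or below the $145,400 threshold, so the full $8,800 applies.
Total: $2,875 + $8,800 = $11,675.

$11,675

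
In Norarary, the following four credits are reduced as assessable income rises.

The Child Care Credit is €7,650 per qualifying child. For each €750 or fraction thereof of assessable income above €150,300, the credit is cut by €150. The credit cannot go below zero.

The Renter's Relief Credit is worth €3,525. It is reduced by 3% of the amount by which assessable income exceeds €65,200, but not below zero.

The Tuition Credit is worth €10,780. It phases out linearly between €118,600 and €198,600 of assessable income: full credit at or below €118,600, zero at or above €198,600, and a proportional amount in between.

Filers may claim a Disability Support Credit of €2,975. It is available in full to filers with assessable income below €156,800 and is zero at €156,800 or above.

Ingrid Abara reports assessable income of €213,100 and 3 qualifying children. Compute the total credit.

Child Care Credit: base = 3 × €7,650 = €22,950. income exceeds €150,300 by €62,800, which is 84 full-or-partial €750 increments; reduction = 84 × €150 = €12,600, leaving €10,350.
Renter's Relief Credit: 3% of the €147,900 excess over €65,200 is €4,437 ≥ base, so the credit is €0.
Tuition Credit: €213,100 is at or above €198,600, so the credit is €0.
Disability Support Credit: €213,100 meets or exceeds the €156,800 cutoff, so the credit is €0.
Total: €10,350 + €0 + €0 + €0 = €10,350.

€10,350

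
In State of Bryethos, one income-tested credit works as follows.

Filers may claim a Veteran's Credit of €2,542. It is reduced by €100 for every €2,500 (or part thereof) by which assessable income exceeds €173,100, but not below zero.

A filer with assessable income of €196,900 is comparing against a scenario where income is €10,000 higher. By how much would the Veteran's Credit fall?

At €196,900 — income exceeds €173,100 by €23,800, which is 10 full-or-partial €2,500 increments; reduction = 10 × €100 = €1,000, leaving €1,542.
At €206,900 — income exceeds €173,100 by €33,800, which is 14 full-or-partial €2,500 increments; reduction = 14 × €100 = €1,400, leaving €1,142.
Lost: €1,542 − €1,142 = €400.

€400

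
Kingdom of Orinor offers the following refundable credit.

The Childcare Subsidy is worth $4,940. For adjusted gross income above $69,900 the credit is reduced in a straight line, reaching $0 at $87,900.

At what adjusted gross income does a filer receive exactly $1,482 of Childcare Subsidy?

$1,482 is 1,482/4,940 of the full $4,940, so 3,458/4,940 of the $18,000 range has been used: income = $69,900 + $18,000 × 3,458/4,940 = $82,500.

$82,500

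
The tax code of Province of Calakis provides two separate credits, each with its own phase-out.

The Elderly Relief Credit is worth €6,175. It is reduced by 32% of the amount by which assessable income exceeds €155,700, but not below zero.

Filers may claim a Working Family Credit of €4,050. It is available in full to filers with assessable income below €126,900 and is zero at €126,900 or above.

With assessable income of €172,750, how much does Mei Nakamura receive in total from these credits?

€719

Elderly Relief Credit: 32% of the €17,050 excess over €155,700 is €5,456; credit = €6,175 − €5,456 = €719.
Working Family Credit: €172,750 meets or exceeds the €126,900 cutoff, so the credit is €0.
Total: €719 + €0 = €719.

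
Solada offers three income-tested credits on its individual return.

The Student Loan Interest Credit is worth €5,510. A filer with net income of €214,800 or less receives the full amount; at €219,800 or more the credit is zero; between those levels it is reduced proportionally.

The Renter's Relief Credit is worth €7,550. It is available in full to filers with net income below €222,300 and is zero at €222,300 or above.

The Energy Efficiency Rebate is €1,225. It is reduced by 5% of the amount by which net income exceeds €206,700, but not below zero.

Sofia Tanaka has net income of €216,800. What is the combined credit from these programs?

Student Loan Interest Credit: €216,800 is €2,000 into a €5,000 phase-out range, leaving 3,000/5,000 of the credit: €5,510 × 3,000/5,000 = €3,306.
Renter's Relief Credit: €216,800 is below the €222,300 cutoff, so the full €7,550 applies.
Energy Efficiency Rebate: 5% of the €10,100 excess over €206,700 is €505; credit = €1,225 − €505 = €720.
Total: €3,306 + €7,550 + €720 = €11,576.

€11,576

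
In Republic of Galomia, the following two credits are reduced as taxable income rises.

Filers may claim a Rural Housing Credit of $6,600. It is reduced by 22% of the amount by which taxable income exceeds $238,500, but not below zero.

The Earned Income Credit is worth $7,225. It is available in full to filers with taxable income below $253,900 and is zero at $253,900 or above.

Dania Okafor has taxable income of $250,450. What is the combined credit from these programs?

Rural Housing Credit: 22% of the $11,950 excess over $238,500 is $2,629; credit = $6,600 − $2,629 = $3,971.
Earned Income Credit: $250,450 is below the $253,900 cutoff, so the full $7,225 applies.
Total: $3,971 + $7,225 = $11,196.

$11,196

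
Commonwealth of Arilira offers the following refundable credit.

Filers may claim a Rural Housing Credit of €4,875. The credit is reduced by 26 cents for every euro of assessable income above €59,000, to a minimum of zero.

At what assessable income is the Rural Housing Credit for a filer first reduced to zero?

The credit falls by 26% of each euro above €59,000, so it reaches zero when the excess is €4,875 / 26% = €18,750: income = €59,000 + €18,750 = €77,750.

€77,750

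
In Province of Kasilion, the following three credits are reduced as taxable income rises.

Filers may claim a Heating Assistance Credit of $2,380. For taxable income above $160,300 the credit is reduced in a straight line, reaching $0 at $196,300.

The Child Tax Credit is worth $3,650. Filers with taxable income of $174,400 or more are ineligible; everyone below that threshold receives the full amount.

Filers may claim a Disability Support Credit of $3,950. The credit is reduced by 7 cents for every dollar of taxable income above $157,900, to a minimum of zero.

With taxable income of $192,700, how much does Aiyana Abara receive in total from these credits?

Heating Assistance Credit: $192,700 is $32,400 into a $36,000 phase-out range, leaving 3,600/36,000 of the credit: $2,380 × 3,600/36,000 = $238.
Child Tax Credit: $192,700 meets or exceeds the $174,400 cutoff, so the credit is $0.
Disability Support Credit: 7% of the $34,800 excess over $157,900 is $2,436; credit = $3,950 − $2,436 = $1,514.
Total: $238 + $0 + $1,514 = $1,752.

$1,752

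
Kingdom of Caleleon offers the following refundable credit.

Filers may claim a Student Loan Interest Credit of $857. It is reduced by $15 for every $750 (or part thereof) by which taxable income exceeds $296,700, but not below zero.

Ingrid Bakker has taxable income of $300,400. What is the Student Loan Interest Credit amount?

Student Loan Interest Credit: income exceeds $296,700 by $3,700, which is 5 full-or-partial $750 increments; reduction = 5 × $15 = $75, leaving $782.

$782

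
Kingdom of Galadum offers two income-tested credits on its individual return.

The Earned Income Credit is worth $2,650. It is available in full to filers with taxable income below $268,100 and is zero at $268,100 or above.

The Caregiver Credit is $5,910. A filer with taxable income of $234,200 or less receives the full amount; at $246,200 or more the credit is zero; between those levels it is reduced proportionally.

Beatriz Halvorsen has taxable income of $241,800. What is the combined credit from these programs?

Earned Income Credit: $241,800 is below the $268,100 cutoff, so the full $2,650 applies.
Caregiver Credit: $241,800 is $7,600 into a $12,000 phase-out range, leaving 4,400/12,000 of the credit: $5,910 × 4,400/12,000 = $2,167.
Total: $2,650 + $2,167 = $4,817.

$4,817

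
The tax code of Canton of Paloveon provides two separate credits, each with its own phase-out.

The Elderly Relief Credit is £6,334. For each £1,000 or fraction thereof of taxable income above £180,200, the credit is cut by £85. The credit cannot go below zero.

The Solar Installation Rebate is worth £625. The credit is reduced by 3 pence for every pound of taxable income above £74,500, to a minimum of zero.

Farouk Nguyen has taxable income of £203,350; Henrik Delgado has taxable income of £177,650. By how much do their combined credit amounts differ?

£2,040

Farouk (£203,350): Elderly Relief Credit: income exceeds £180,200 by £23,150, which is 24 full-or-partial £1,000 increments; reduction = 24 × £85 = £2,040, leaving £4,294. Solar Installation Rebate: 3% of the £128,850 excess over £74,500 is £3,865.50 ≥ base, so the credit is £0. total £4,294 + £0 = £4,294
Henrik (£177,650): Elderly Relief Credit: £177,650 is at or below the £180,200 threshold, so the full £6,334 applies. Solar Installation Rebate: 3% of the £103,150 excess over £74,500 is £3,094.50 ≥ base, so the credit is £0. total £6,334 + £0 = £6,334
Difference: |£4,294 − £6,334| = £2,040.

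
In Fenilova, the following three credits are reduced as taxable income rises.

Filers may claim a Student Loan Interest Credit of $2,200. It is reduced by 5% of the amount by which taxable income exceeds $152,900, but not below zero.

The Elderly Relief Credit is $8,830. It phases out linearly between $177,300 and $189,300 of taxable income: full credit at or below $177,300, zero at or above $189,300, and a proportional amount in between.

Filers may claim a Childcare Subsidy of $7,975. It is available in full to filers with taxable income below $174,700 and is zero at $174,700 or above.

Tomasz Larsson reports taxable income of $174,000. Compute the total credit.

$17,950

Student Loan Interest Credit: 5% of the $21,100 excess over $152,900 is $1,055; credit = $2,200 − $1,055 = $1,145.
Elderly Relief Credit: $174,000 is at or below the $177,300 threshold, so the full $8,830 applies.
Childcare Subsidy: $174,000 is below the $174,700 cutoff, so the full $7,975 applies.
Total: $1,145 + $8,830 + $7,975 = $17,950.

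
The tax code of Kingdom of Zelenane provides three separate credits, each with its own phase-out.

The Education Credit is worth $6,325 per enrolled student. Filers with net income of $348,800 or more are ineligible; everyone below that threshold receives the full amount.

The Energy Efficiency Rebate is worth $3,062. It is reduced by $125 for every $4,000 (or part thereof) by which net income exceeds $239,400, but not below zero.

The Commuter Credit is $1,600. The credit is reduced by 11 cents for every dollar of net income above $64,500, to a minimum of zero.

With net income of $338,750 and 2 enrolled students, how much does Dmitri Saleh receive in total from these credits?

$12,650

Education Credit: base = 2 × $6,325 = $12,650. $338,750 is below the $348,800 cutoff, so the full $12,650 applies.
Energy Efficiency Rebate: income exceeds $239,400 by $99,350 → 25 increments × $125 = $3,125 ≥ base, so the credit is $0.
Commuter Credit: 11% of the $274,250 excess over $64,500 is $30,167.50 ≥ base, so the credit is $0.
Total: $12,650 + $0 + $0 = $12,650.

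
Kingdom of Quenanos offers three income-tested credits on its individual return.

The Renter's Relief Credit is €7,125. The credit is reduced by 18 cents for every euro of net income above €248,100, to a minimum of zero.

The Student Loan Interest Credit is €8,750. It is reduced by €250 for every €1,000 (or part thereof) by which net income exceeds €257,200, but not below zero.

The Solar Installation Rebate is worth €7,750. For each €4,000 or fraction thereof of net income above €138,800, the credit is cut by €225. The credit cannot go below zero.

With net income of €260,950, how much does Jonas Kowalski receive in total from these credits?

€13,337

Renter's Relief Credit: 18% of the €12,850 excess over €248,100 is €2,313; credit = €7,125 − €2,313 = €4,812.
Student Loan Interest Credit: income exceeds €257,200 by €3,750, which is 4 full-or-partial €1,000 increments; reduction = 4 × €250 = €1,000, leaving €7,750.
Solar Installation Rebate: income exceeds €138,800 by €122,150, which is 31 full-or-partial €4,000 increments; reduction = 31 × €225 = €6,975, leaving €775.
Total: €4,812 + €7,750 + €775 = €13,337.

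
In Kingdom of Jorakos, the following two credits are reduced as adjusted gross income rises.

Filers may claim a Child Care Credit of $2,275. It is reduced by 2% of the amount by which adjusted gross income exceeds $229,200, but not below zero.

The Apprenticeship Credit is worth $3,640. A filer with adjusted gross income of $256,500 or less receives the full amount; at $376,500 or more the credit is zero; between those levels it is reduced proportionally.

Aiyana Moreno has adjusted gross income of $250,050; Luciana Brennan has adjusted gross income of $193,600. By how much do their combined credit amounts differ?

$417

Aiyana ($250,050): Child Care Credit: 2% of the $20,850 excess over $229,200 is $417; credit = $2,275 − $417 = $1,858. Apprenticeship Credit: $250,050 is at or below the $256,500 threshold, so the full $3,640 applies. total $1,858 + $3,640 = $5,498
Luciana ($193,600): Child Care Credit: $193,600 is at or below the $229,200 threshold, so the full $2,275 applies. Apprenticeship Credit: $193,600 is at or below the $256,500 threshold, so the full $3,640 applies. total $2,275 + $3,640 = $5,915
Difference: |$5,498 − $5,915| = $417.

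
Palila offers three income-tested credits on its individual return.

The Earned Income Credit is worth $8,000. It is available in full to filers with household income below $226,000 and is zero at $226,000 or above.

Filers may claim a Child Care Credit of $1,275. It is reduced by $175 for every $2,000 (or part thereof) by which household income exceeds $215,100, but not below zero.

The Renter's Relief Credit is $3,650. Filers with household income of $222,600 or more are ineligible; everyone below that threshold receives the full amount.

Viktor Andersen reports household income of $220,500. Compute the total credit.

$12,400

Earned Income Credit: $220,500 is below the $226,000 cutoff, so the full $8,000 applies.
Child Care Credit: income exceeds $215,100 by $5,400, which is 3 full-or-partial $2,000 increments; reduction = 3 × $175 = $525, leaving $750.
Renter's Relief Credit: $220,500 is below the $222,600 cutoff, so the full $3,650 applies.
Total: $8,000 + $750 + $3,650 = $12,400.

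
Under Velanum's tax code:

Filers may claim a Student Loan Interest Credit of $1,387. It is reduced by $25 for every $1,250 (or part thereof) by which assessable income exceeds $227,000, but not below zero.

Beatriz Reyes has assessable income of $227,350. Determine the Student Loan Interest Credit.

Student Loan Interest Credit: income exceeds $227,000 by $350, which is 1 full-or-partial $1,250 increment; reduction = 1 × $25 = $25, leaving $1,362.

$1,362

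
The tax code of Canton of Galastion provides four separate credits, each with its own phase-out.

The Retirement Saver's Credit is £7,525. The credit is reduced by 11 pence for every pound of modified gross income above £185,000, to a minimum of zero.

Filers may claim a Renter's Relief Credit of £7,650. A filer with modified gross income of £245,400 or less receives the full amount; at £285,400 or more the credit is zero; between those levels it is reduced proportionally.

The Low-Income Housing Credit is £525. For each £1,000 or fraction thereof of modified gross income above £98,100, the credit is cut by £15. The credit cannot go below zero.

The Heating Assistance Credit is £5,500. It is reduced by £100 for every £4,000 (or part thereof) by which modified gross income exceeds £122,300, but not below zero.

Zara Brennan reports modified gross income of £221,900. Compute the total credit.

£14,116

Retirement Saver's Credit: 11% of the £36,900 excess over £185,000 is £4,059; credit = £7,525 − £4,059 = £3,466.
Renter's Relief Credit: £221,900 is at or below the £245,400 threshold, so the full £7,650 applies.
Low-Income Housing Credit: income exceeds £98,100 by £123,800 → 124 increments × £15 = £1,860 ≥ base, so the credit is £0.
Heating Assistance Credit: income exceeds £122,300 by £99,600, which is 25 full-or-partial £4,000 increments; reduction = 25 × £100 = £2,500, leaving £3,000.
Total: £3,466 + £7,650 + £0 + £3,000 = £14,116.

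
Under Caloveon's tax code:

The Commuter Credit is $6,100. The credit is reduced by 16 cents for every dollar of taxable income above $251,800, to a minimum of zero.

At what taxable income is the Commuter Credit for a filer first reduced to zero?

$289,925

The credit falls by 16% of each dollar above $251,800, so it reaches zero when the excess is $6,100 / 16% = $38,125: income = $251,800 + $38,125 = $289,925.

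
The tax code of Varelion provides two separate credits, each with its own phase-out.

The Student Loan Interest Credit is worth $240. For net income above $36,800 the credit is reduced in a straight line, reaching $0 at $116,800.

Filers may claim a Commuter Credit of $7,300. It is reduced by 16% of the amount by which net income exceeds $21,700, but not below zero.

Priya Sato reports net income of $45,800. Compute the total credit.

Student Loan Interest Credit: $45,800 is $9,000 into a $80,000 phase-out range, leaving 71,000/80,000 of the credit: $240 × 71,000/80,000 = $213.
Commuter Credit: 16% of the $24,100 excess over $21,700 is $3,856; credit = $7,300 − $3,856 = $3,444.
Total: $213 + $3,444 = $3,657.

$3,657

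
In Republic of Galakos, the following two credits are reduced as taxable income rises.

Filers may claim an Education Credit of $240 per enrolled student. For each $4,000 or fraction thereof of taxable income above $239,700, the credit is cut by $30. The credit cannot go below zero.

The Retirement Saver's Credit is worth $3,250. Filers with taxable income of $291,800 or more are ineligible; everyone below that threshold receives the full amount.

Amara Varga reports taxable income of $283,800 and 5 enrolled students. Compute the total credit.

$4,090

Education Credit: base = 5 × $240 = $1,200. income exceeds $239,700 by $44,100, which is 12 full-or-partial $4,000 increments; reduction = 12 × $30 = $360, leaving $840.
Retirement Saver's Credit: $283,800 is below the $291,800 cutoff, so the full $3,250 applies.
Total: $840 + $3,250 = $4,090.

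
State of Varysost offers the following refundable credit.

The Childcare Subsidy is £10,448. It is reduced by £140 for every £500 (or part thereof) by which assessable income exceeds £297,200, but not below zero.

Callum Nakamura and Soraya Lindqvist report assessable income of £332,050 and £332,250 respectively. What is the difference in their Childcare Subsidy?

£140

Callum (£332,050): Childcare Subsidy: income exceeds £297,200 by £34,850, which is 70 full-or-partial £500 increments; reduction = 70 × £140 = £9,800, leaving £648.
Soraya (£332,250): Childcare Subsidy: income exceeds £297,200 by £35,050, which is 71 full-or-partial £500 increments; reduction = 71 × £140 = £9,940, leaving £508.
Difference: |£648 − £508| = £140.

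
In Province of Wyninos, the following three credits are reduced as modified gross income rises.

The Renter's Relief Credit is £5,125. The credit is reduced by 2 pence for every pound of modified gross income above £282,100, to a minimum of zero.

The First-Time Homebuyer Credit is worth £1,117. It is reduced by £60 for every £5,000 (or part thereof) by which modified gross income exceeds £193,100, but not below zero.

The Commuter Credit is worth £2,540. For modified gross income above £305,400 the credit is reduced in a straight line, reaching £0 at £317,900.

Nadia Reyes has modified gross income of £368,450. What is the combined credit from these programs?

£3,398

Renter's Relief Credit: 2% of the £86,350 excess over £282,100 is £1,727; credit = £5,125 − £1,727 = £3,398.
First-Time Homebuyer Credit: income exceeds £193,100 by £175,350 → 36 increments × £60 = £2,160 ≥ base, so the credit is £0.
Commuter Credit: £368,450 is at or above £317,900, so the credit is £0.
Total: £3,398 + £0 + £0 = £3,398.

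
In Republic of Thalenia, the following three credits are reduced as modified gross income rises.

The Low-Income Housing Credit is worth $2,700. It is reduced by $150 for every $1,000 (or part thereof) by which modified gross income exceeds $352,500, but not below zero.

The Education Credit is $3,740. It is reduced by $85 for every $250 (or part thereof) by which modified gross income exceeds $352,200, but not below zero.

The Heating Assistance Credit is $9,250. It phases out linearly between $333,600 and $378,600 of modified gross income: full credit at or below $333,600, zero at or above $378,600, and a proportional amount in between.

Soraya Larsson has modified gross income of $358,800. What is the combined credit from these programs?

$7,165

Low-Income Housing Credit: income exceeds $352,500 by $6,300, which is 7 full-or-partial $1,000 increments; reduction = 7 × $150 = $1,050, leaving $1,650.
Education Credit: income exceeds $352,200 by $6,600, which is 27 full-or-partial $250 increments; reduction = 27 × $85 = $2,295, leaving $1,445.
Heating Assistance Credit: $358,800 is $25,200 into a $45,000 phase-out range, leaving 19,800/45,000 of the credit: $9,250 × 19,800/45,000 = $4,070.
Total: $1,650 + $1,445 + $4,070 = $7,165.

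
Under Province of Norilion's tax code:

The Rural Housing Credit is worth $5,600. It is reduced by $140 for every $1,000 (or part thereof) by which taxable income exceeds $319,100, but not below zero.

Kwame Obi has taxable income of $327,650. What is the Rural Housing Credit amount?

Rural Housing Credit: income exceeds $319,100 by $8,550, which is 9 full-or-partial $1,000 increments; reduction = 9 × $140 = $1,260, leaving $4,340.

$4,340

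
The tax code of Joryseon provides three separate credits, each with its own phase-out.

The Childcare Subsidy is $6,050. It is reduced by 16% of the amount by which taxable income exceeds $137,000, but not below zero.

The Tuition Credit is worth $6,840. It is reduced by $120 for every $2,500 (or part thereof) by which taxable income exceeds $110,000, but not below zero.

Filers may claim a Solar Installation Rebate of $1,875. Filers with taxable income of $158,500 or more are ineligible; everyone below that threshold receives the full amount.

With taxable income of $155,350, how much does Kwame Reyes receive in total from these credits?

Childcare Subsidy: 16% of the $18,350 excess over $137,000 is $2,936; credit = $6,050 − $2,936 = $3,114.
Tuition Credit: income exceeds $110,000 by $45,350, which is 19 full-or-partial $2,500 increments; reduction = 19 × $120 = $2,280, leaving $4,560.
Solar Installation Rebate: $155,350 is below the $158,500 cutoff, so the full $1,875 applies.
Total: $3,114 + $4,560 + $1,875 = $9,549.

$9,549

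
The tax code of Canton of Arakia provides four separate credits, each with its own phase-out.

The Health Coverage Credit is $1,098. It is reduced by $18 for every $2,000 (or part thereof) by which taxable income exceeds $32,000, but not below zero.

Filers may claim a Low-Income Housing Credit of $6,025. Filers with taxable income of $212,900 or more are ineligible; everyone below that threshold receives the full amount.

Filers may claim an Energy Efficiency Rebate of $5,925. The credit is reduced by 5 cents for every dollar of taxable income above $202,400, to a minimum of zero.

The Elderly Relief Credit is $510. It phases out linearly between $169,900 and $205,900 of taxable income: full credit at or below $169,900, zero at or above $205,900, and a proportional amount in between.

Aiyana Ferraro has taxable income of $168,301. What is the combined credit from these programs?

$12,460

Health Coverage Credit: income exceeds $32,000 by $136,301 → 69 increments × $18 = $1,242 ≥ base, so the credit is $0.
Low-Income Housing Credit: $168,301 is below the $212,900 cutoff, so the full $6,025 applies.
Energy Efficiency Rebate: $168,301 is at or below the $202,400 threshold, so the full $5,925 applies.
Elderly Relief Credit: $168,301 is at or below the $169,900 threshold, so the full $510 applies.
Total: $0 + $6,025 + $5,925 + $510 = $12,460.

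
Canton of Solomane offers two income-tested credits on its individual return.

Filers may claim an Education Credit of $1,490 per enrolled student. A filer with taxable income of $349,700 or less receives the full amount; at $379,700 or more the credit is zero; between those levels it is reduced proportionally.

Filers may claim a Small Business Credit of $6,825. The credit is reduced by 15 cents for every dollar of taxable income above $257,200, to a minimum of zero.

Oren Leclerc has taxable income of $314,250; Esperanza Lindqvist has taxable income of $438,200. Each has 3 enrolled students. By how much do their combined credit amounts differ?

Oren ($314,250): Education Credit: base = 3 × $1,490 = $4,470. $314,250 is at or below the $349,700 threshold, so the full $4,470 applies. Small Business Credit: 15% of the $57,050 excess over $257,200 is $8,557.50 ≥ base, so the credit is $0. total $4,470 + $0 = $4,470
Esperanza ($438,200): Education Credit: base = 3 × $1,490 = $4,470. $438,200 is at or above $379,700, so the credit is $0. Small Business Credit: 15% of the $181,000 excess over $257,200 is $27,150 ≥ base, so the credit is $0. total $0 + $0 = $0
Difference: |$4,470 − $0| = $4,470.

$4,470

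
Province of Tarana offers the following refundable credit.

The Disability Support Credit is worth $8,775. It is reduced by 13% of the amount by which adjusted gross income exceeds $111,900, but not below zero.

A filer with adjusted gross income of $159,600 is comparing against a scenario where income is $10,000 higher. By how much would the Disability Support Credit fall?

At $159,600 — 13% of the $47,700 excess over $111,900 is $6,201; credit = $8,775 − $6,201 = $2,574.
At $169,600 — 13% of the $57,700 excess over $111,900 is $7,501; credit = $8,775 − $7,501 = $1,274.
Lost: $2,574 − $1,274 = $1,300.

$1,300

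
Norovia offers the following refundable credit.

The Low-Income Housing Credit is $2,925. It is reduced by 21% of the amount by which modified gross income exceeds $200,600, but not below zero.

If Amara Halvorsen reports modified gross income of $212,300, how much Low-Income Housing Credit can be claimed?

Low-Income Housing Credit: 21% of the $11,700 excess over $200,600 is $2,457; credit = $2,925 − $2,457 = $468.

$468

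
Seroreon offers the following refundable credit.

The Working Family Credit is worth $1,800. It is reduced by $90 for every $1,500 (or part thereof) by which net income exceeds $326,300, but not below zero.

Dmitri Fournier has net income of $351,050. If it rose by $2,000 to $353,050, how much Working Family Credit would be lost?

At $351,050 — income exceeds $326,300 by $24,750, which is 17 full-or-partial $1,500 increments; reduction = 17 × $90 = $1,530, leaving $270.
At $353,050 — income exceeds $326,300 by $26,750, which is 18 full-or-partial $1,500 increments; reduction = 18 × $90 = $1,620, leaving $180.
Lost: $270 − $180 = $90.

$90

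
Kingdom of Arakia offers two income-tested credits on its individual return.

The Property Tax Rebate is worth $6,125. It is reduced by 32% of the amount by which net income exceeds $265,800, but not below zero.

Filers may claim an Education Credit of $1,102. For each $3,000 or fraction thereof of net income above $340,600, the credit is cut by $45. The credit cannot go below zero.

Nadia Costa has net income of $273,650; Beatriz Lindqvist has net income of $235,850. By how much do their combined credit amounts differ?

$2,512

Nadia ($273,650): Property Tax Rebate: 32% of the $7,850 excess over $265,800 is $2,512; credit = $6,125 − $2,512 = $3,613. Education Credit: $273,650 is at or below the $340,600 threshold, so the full $1,102 applies. total $3,613 + $1,102 = $4,715
Beatriz ($235,850): Property Tax Rebate: $235,850 is at or below the $265,800 threshold, so the full $6,125 applies. Education Credit: $235,850 is at or below the $340,600 threshold, so the full $1,102 applies. total $6,125 + $1,102 = $7,227
Difference: |$4,715 − $7,227| = $2,512.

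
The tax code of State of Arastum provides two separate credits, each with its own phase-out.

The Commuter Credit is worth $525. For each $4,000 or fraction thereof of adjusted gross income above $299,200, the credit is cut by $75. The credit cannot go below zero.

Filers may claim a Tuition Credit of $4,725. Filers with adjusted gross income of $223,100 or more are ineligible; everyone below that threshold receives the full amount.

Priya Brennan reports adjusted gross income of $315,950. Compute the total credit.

$150

Commuter Credit: income exceeds $299,200 by $16,750, which is 5 full-or-partial $4,000 increments; reduction = 5 × $75 = $375, leaving $150.
Tuition Credit: $315,950 meets or exceeds the $223,100 cutoff, so the credit is $0.
Total: $150 + $0 = $150.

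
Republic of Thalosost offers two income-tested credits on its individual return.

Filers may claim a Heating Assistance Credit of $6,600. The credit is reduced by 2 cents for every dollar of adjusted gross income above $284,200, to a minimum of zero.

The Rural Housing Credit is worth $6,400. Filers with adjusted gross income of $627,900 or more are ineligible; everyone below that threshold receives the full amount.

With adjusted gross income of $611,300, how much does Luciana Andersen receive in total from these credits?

Heating Assistance Credit: 2% of the $327,100 excess over $284,200 is $6,542; credit = $6,600 − $6,542 = $58.
Rural Housing Credit: $611,300 is below the $627,900 cutoff, so the full $6,400 applies.
Total: $58 + $6,400 = $6,458.

$6,458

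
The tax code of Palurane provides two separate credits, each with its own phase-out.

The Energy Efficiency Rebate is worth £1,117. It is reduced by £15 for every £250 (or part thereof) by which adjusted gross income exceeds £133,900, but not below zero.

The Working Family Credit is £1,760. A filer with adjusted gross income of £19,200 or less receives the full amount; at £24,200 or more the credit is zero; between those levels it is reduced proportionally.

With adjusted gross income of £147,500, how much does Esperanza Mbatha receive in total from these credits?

£292

Energy Efficiency Rebate: income exceeds £133,900 by £13,600, which is 55 full-or-partial £250 increments; reduction = 55 × £15 = £825, leaving £292.
Working Family Credit: £147,500 is at or above £24,200, so the credit is £0.
Total: £292 + £0 = £292.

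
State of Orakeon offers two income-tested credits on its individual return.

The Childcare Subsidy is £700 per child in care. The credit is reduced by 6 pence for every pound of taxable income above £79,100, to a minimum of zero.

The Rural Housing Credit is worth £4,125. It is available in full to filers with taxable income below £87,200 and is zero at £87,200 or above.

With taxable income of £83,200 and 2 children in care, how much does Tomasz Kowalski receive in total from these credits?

Childcare Subsidy: base = 2 × £700 = £1,400. 6% of the £4,100 excess over £79,100 is £246; credit = £1,400 − £246 = £1,154.
Rural Housing Credit: £83,200 is below the £87,200 cutoff, so the full £4,125 applies.
Total: £1,154 + £4,125 = £5,279.

£5,279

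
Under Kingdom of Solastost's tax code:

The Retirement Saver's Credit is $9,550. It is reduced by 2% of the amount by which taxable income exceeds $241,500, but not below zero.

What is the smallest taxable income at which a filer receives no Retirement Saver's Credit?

The credit falls by 2% of each dollar above $241,500, so it reaches zero when the excess is $9,550 / 2% = $477,500: income = $241,500 + $477,500 = $719,000.

$719,000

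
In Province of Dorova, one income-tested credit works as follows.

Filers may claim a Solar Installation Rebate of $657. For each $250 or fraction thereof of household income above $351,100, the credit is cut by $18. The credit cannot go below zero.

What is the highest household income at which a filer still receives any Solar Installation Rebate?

$360,100

After 36 increments the reduction is 36 × $18 = $648, leaving $9; one more increment wipes it out. Increment 36 ends at excess 36 × $250 = $9,000, so the highest qualifying income is $351,100 + $9,000 = $360,100.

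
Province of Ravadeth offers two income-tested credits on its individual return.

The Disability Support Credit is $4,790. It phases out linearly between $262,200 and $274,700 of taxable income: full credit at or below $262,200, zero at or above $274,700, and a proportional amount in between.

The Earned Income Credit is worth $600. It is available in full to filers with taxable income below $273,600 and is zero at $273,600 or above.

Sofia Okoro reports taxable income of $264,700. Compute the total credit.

Disability Support Credit: $264,700 is $2,500 into a $12,500 phase-out range, leaving 10,000/12,500 of the credit: $4,790 × 10,000/12,500 = $3,832.
Earned Income Credit: $264,700 is below the $273,600 cutoff, so the full $600 applies.
Total: $3,832 + $600 = $4,432.

$4,432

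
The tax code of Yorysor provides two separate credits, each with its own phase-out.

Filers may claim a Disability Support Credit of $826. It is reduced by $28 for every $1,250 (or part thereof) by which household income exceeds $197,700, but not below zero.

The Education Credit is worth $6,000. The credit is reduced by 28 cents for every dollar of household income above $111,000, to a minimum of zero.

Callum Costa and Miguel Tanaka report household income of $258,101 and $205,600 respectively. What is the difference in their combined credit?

$630

Callum ($258,101): Disability Support Credit: income exceeds $197,700 by $60,401 → 49 increments × $28 = $1,372 ≥ base, so the credit is $0. Education Credit: 28% of the $147,101 excess over $111,000 is $41,188.28 ≥ base, so the credit is $0. total $0 + $0 = $0
Miguel ($205,600): Disability Support Credit: income exceeds $197,700 by $7,900, which is 7 full-or-partial $1,250 increments; reduction = 7 × $28 = $196, leaving $630. Education Credit: 28% of the $94,600 excess over $111,000 is $26,488 ≥ base, so the credit is $0. total $630 + $0 = $630
Difference: |$0 − $630| = $630.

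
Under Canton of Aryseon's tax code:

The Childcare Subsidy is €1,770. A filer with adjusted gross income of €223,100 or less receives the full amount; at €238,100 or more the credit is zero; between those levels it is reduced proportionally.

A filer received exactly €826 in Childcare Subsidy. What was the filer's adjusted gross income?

€826 is 826/1,770 of the full €1,770, so 944/1,770 of the €15,000 range has been used: income = €223,100 + €15,000 × 944/1,770 = €231,100.

€231,100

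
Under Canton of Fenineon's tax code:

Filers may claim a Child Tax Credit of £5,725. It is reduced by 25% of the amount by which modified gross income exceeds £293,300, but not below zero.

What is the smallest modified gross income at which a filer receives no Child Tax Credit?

The credit falls by 25% of each pound above £293,300, so it reaches zero when the excess is £5,725 / 25% = £22,900: income = £293,300 + £22,900 = £316,200.

£316,200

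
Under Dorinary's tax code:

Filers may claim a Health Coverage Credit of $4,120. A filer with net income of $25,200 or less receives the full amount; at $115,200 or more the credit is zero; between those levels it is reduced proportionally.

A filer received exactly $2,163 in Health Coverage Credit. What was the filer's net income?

$2,163 is 2,163/4,120 of the full $4,120, so 1,957/4,120 of the $90,000 range has been used: income = $25,200 + $90,000 × 1,957/4,120 = $67,950.

$67,950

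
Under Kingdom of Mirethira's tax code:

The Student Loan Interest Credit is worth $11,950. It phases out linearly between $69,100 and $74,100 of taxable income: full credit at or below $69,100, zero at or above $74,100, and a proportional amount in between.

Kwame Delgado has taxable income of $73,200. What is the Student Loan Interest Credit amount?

Student Loan Interest Credit: $73,200 is $4,100 into a $5,000 phase-out range, leaving 900/5,000 of the credit: $11,950 × 900/5,000 = $2,151.

$2,151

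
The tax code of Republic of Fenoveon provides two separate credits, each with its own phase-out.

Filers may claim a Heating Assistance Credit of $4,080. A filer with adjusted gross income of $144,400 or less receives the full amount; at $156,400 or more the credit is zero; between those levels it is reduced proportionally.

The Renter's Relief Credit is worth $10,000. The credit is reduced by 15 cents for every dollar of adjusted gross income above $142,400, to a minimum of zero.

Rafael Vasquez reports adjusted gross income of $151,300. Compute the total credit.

$10,399

Heating Assistance Credit: $151,300 is $6,900 into a $12,000 phase-out range, leaving 5,100/12,000 of the credit: $4,080 × 5,100/12,000 = $1,734.
Renter's Relief Credit: 15% of the $8,900 excess over $142,400 is $1,335; credit = $10,000 − $1,335 = $8,665.
Total: $1,734 + $8,665 = $10,399.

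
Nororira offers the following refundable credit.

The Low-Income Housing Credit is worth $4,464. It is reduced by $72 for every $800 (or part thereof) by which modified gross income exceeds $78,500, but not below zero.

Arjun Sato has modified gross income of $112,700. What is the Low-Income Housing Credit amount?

Low-Income Housing Credit: income exceeds $78,500 by $34,200, which is 43 full-or-partial $800 increments; reduction = 43 × $72 = $3,096, leaving $1,368.

$1,368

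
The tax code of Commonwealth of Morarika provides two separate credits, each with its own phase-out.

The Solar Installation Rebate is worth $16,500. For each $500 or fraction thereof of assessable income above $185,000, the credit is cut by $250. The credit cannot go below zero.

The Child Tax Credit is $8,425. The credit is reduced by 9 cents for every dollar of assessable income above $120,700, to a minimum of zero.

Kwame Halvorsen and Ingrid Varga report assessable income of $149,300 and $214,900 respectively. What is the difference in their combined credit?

Kwame ($149,300): Solar Installation Rebate: $149,300 is at or below the $185,000 threshold, so the full $16,500 applies. Child Tax Credit: 9% of the $28,600 excess over $120,700 is $2,574; credit = $8,425 − $2,574 = $5,851. total $16,500 + $5,851 = $22,351
Ingrid ($214,900): Solar Installation Rebate: income exceeds $185,000 by $29,900, which is 60 full-or-partial $500 increments; reduction = 60 × $250 = $15,000, leaving $1,500. Child Tax Credit: 9% of the $94,200 excess over $120,700 is $8,478 ≥ base, so the credit is $0. total $1,500 + $0 = $1,500
Difference: |$22,351 − $1,500| = $20,851.

$20,851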